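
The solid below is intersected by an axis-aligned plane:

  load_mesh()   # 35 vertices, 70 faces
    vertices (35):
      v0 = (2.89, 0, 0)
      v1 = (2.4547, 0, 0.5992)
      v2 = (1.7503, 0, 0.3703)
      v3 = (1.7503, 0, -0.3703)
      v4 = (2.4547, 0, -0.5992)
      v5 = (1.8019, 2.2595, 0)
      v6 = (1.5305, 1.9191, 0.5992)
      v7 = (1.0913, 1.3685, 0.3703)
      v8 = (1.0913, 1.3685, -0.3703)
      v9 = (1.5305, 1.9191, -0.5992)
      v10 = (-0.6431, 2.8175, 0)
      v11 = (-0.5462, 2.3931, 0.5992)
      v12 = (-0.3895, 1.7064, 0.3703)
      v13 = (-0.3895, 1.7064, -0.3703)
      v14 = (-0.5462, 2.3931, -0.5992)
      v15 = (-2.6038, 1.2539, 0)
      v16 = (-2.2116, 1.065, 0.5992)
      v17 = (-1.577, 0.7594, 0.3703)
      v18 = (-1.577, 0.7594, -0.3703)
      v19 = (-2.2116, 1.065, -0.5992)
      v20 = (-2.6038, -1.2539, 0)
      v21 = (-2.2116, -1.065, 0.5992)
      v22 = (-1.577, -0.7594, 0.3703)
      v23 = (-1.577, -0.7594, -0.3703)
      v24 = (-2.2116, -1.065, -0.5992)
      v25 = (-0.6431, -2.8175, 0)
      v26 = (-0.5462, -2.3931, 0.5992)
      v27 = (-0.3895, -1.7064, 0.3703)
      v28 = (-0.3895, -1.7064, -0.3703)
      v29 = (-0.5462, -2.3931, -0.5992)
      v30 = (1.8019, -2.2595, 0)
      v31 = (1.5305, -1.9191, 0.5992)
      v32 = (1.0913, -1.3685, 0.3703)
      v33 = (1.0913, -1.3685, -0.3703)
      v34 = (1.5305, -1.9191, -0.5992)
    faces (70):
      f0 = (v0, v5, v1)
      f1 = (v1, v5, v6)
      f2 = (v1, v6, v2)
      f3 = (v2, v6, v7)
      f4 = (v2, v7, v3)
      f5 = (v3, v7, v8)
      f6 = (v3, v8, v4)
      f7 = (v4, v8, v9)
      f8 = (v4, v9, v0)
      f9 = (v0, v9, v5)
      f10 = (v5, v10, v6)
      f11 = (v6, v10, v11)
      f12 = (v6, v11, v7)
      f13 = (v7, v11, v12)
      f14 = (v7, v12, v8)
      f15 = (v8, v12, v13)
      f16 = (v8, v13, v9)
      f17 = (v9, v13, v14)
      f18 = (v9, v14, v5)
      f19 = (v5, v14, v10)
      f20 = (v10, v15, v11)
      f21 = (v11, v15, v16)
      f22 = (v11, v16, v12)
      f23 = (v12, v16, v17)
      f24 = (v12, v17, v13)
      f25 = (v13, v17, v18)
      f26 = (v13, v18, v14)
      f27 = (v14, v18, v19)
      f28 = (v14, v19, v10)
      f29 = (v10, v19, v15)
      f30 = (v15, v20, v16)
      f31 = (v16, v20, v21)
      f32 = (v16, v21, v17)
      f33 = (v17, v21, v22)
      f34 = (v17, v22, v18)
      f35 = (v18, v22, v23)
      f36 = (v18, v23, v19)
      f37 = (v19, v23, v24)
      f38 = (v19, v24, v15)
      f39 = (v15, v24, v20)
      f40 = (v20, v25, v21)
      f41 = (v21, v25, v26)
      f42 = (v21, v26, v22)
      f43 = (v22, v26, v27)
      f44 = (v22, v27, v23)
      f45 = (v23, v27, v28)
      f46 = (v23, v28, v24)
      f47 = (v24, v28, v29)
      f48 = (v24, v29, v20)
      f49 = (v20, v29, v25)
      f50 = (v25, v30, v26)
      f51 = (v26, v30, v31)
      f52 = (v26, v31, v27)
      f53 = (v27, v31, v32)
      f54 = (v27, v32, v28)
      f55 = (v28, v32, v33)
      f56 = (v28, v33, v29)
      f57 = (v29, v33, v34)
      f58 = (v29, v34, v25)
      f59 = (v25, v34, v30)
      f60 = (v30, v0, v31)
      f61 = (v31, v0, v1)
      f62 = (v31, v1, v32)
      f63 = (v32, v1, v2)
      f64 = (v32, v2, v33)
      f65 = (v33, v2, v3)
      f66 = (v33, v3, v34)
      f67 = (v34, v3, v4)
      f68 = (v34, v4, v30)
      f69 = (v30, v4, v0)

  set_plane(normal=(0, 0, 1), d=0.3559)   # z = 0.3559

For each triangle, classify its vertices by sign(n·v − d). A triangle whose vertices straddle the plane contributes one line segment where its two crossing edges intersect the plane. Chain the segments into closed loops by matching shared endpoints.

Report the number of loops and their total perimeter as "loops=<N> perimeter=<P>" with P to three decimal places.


Straddling triangles (28 of 70):
  (v0,v5,v1) [--+] → (2.18964, 0.917451, 0.3559)–(2.63145, 0, 0.3559)  len=1.0183
  (v1,v5,v6) [+-+] → (2.18964, 0.917451, 0.3559)–(1.6407, 2.05732, 0.3559)  len=1.2652
  (v2,v7,v3) [++-] → (1.10411, 1.34189, 0.3559)–(1.7503, 0, 0.3559)  len=1.4894
  (v3,v7,v8) [-+-] → (1.10411, 1.34189, 0.3559)–(1.0913, 1.3685, 0.3559)  len=0.0295
  (v5,v10,v6) [--+] → (0.647928, 2.28389, 0.3559)–(1.6407, 2.05732, 0.3559)  len=1.0183
  (v6,v10,v11) [+-+] → (0.647928, 2.28389, 0.3559)–(-0.585545, 2.56542, 0.3559)  len=1.2652
  (v7,v12,v8) [++-] → (-0.360708, 1.69983, 0.3559)–(1.0913, 1.3685, 0.3559)  len=1.4893
  (v8,v12,v13) [-+-] → (-0.360708, 1.69983, 0.3559)–(-0.3895, 1.7064, 0.3559)  len=0.0295
  (v10,v15,v11) [--+] → (-1.38167, 1.93054, 0.3559)–(-0.585545, 2.56542, 0.3559)  len=1.0183
  (v11,v15,v16) [+-+] → (-1.38167, 1.93054, 0.3559)–(-2.37085, 1.1417, 0.3559)  len=1.2652
  (v12,v17,v13) [++-] → (-1.55391, 0.777813, 0.3559)–(-0.3895, 1.7064, 0.3559)  len=1.4893
  (v13,v17,v18) [-+-] → (-1.55391, 0.777813, 0.3559)–(-1.577, 0.7594, 0.3559)  len=0.0295
  (v15,v20,v16) [--+] → (-2.37085, 0.123431, 0.3559)–(-2.37085, 1.1417, 0.3559)  len=1.0183
  (v16,v20,v21) [+-+] → (-2.37085, 0.123431, 0.3559)–(-2.37085, -1.1417, 0.3559)  len=1.2651
  (v17,v22,v18) [++-] → (-1.577, -0.729869, 0.3559)–(-1.577, 0.7594, 0.3559)  len=1.4893
  (v18,v22,v23) [-+-] → (-1.577, -0.729869, 0.3559)–(-1.577, -0.7594, 0.3559)  len=0.0295
  (v20,v25,v21) [--+] → (-1.57472, -1.77659, 0.3559)–(-2.37085, -1.1417, 0.3559)  len=1.0183
  (v21,v25,v26) [+-+] → (-1.57472, -1.77659, 0.3559)–(-0.585545, -2.56542, 0.3559)  len=1.2652
  (v22,v27,v23) [++-] → (-0.412589, -1.68799, 0.3559)–(-1.577, -0.7594, 0.3559)  len=1.4893
  (v23,v27,v28) [-+-] → (-0.412589, -1.68799, 0.3559)–(-0.3895, -1.7064, 0.3559)  len=0.0295
  (v25,v30,v26) [--+] → (0.407226, -2.33885, 0.3559)–(-0.585545, -2.56542, 0.3559)  len=1.0183
  (v26,v30,v31) [+-+] → (0.407226, -2.33885, 0.3559)–(1.6407, -2.05732, 0.3559)  len=1.2652
  (v27,v32,v28) [++-] → (1.06251, -1.37507, 0.3559)–(-0.3895, -1.7064, 0.3559)  len=1.4893
  (v28,v32,v33) [-+-] → (1.06251, -1.37507, 0.3559)–(1.0913, -1.3685, 0.3559)  len=0.0295
  (v30,v0,v31) [--+] → (2.08251, -1.13987, 0.3559)–(1.6407, -2.05732, 0.3559)  len=1.0183
  (v31,v0,v1) [+-+] → (2.08251, -1.13987, 0.3559)–(2.63145, 0, 0.3559)  len=1.2652
  (v32,v2,v33) [++-] → (1.73749, -0.0266087, 0.3559)–(1.0913, -1.3685, 0.3559)  len=1.4894
  (v33,v2,v3) [-+-] → (1.73749, -0.0266087, 0.3559)–(1.7503, 0, 0.3559)  len=0.0295

Chained into 2 loop(s):
  loop 1: 14 segments, perimeter = 15.9843
  loop 2: 14 segments, perimeter = 10.6321
Total perimeter = 26.616

loops=2 perimeter=26.616


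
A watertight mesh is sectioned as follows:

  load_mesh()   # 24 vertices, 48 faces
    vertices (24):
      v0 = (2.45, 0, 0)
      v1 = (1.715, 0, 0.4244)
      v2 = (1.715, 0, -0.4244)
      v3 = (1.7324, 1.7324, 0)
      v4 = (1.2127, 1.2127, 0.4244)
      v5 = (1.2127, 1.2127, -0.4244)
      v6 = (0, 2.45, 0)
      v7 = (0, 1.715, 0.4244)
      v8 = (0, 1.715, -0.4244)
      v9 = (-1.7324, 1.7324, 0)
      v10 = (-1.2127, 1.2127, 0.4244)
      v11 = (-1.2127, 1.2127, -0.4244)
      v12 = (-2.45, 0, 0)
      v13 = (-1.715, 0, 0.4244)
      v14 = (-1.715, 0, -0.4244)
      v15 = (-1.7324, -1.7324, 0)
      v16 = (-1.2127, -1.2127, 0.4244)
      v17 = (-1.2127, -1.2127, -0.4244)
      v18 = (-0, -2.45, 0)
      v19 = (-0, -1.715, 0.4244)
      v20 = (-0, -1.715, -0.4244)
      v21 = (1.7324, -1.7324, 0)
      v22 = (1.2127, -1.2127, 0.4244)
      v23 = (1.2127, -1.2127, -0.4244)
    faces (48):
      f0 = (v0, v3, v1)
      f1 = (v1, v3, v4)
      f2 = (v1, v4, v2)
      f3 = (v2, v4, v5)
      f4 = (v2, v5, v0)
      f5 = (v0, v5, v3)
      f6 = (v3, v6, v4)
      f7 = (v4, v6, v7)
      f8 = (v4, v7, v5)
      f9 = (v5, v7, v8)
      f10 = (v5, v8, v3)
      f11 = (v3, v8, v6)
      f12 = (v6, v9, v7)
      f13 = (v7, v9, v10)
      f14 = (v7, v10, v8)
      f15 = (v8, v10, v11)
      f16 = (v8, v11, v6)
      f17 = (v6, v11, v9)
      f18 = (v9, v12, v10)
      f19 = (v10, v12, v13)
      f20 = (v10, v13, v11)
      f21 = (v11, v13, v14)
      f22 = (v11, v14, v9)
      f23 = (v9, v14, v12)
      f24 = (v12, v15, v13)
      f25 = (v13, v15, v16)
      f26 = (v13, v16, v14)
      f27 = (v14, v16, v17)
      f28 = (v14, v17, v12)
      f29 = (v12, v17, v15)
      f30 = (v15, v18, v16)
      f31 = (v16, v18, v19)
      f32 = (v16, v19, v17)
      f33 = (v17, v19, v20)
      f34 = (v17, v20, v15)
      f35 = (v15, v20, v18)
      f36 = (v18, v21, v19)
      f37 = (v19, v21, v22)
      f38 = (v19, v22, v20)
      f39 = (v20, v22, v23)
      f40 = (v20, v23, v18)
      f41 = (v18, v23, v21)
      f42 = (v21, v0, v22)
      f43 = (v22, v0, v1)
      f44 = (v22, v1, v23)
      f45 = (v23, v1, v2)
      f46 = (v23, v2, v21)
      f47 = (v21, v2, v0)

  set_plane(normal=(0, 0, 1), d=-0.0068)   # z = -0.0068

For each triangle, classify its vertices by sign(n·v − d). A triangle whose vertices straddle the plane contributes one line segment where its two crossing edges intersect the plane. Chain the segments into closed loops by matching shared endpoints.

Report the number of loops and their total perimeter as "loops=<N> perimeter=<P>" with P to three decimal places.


loops=2 perimeter=25.430

Straddling triangles (32 of 48):
  (v1,v4,v2) [++-] → (1.46787, 0.596635, -0.0068)–(1.715, 0, -0.0068)  len=0.6458
  (v2,v4,v5) [-+-] → (1.46787, 0.596635, -0.0068)–(1.2127, 1.2127, -0.0068)  len=0.6668
  (v2,v5,v0) [--+] → (2.43018, 0.0194306, -0.0068)–(2.43822, 0, -0.0068)  len=0.0210
  (v0,v5,v3) [+-+] → (2.43018, 0.0194306, -0.0068)–(1.72407, 1.72407, -0.0068)  len=1.8451
  (v4,v7,v5) [++-] → (0.616065, 1.45983, -0.0068)–(1.2127, 1.2127, -0.0068)  len=0.6458
  (v5,v7,v8) [-+-] → (0.616065, 1.45983, -0.0068)–(0, 1.715, -0.0068)  len=0.6668
  (v5,v8,v3) [--+] → (1.70464, 1.73212, -0.0068)–(1.72407, 1.72407, -0.0068)  len=0.0210
  (v3,v8,v6) [+-+] → (1.70464, 1.73212, -0.0068)–(0, 2.43822, -0.0068)  len=1.8451
  (v7,v10,v8) [++-] → (-0.596635, 1.46787, -0.0068)–(0, 1.715, -0.0068)  len=0.6458
  (v8,v10,v11) [-+-] → (-0.596635, 1.46787, -0.0068)–(-1.2127, 1.2127, -0.0068)  len=0.6668
  (v8,v11,v6) [--+] → (-0.0194306, 2.43018, -0.0068)–(0, 2.43822, -0.0068)  len=0.0210
  (v6,v11,v9) [+-+] → (-0.0194306, 2.43018, -0.0068)–(-1.72407, 1.72407, -0.0068)  len=1.8451
  (v10,v13,v11) [++-] → (-1.45983, 0.616065, -0.0068)–(-1.2127, 1.2127, -0.0068)  len=0.6458
  (v11,v13,v14) [-+-] → (-1.45983, 0.616065, -0.0068)–(-1.715, 0, -0.0068)  len=0.6668
  (v11,v14,v9) [--+] → (-1.73212, 1.70464, -0.0068)–(-1.72407, 1.72407, -0.0068)  len=0.0210
  (v9,v14,v12) [+-+] → (-1.73212, 1.70464, -0.0068)–(-2.43822, 0, -0.0068)  len=1.8451
  (v13,v16,v14) [++-] → (-1.46787, -0.596635, -0.0068)–(-1.715, 0, -0.0068)  len=0.6458
  (v14,v16,v17) [-+-] → (-1.46787, -0.596635, -0.0068)–(-1.2127, -1.2127, -0.0068)  len=0.6668
  (v14,v17,v12) [--+] → (-2.43018, -0.0194306, -0.0068)–(-2.43822, 0, -0.0068)  len=0.0210
  (v12,v17,v15) [+-+] → (-2.43018, -0.0194306, -0.0068)–(-1.72407, -1.72407, -0.0068)  len=1.8451
  (v16,v19,v17) [++-] → (-0.616065, -1.45983, -0.0068)–(-1.2127, -1.2127, -0.0068)  len=0.6458
  (v17,v19,v20) [-+-] → (-0.616065, -1.45983, -0.0068)–(0, -1.715, -0.0068)  len=0.6668
  (v17,v20,v15) [--+] → (-1.70464, -1.73212, -0.0068)–(-1.72407, -1.72407, -0.0068)  len=0.0210
  (v15,v20,v18) [+-+] → (-1.70464, -1.73212, -0.0068)–(0, -2.43822, -0.0068)  len=1.8451
  (v19,v22,v20) [++-] → (0.596635, -1.46787, -0.0068)–(0, -1.715, -0.0068)  len=0.6458
  (v20,v22,v23) [-+-] → (0.596635, -1.46787, -0.0068)–(1.2127, -1.2127, -0.0068)  len=0.6668
  (v20,v23,v18) [--+] → (0.0194306, -2.43018, -0.0068)–(0, -2.43822, -0.0068)  len=0.0210
  (v18,v23,v21) [+-+] → (0.0194306, -2.43018, -0.0068)–(1.72407, -1.72407, -0.0068)  len=1.8451
  (v22,v1,v23) [++-] → (1.45983, -0.616065, -0.0068)–(1.2127, -1.2127, -0.0068)  len=0.6458
  (v23,v1,v2) [-+-] → (1.45983, -0.616065, -0.0068)–(1.715, 0, -0.0068)  len=0.6668
  (v23,v2,v21) [--+] → (1.73212, -1.70464, -0.0068)–(1.72407, -1.72407, -0.0068)  len=0.0210
  (v21,v2,v0) [+-+] → (1.73212, -1.70464, -0.0068)–(2.43822, 0, -0.0068)  len=1.8451

Chained into 2 loop(s):
  loop 1: 16 segments, perimeter = 10.5009
  loop 2: 16 segments, perimeter = 14.9290
Total perimeter = 25.430


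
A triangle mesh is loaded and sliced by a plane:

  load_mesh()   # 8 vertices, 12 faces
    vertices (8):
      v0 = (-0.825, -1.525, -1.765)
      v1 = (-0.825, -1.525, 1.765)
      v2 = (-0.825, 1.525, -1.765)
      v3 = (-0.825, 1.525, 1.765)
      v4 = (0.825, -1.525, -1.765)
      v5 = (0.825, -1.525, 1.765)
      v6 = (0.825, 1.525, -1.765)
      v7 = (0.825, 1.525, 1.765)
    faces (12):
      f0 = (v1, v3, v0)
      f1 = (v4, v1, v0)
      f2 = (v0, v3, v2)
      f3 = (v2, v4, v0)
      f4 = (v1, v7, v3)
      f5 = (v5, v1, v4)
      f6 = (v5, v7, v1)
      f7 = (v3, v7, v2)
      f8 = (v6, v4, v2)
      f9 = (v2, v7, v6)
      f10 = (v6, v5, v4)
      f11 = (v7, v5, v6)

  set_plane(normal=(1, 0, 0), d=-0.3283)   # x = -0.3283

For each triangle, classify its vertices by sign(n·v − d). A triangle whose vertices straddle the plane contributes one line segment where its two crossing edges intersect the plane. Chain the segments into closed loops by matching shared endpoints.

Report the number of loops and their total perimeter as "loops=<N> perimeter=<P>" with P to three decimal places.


loops=1 perimeter=13.160

Straddling triangles (8 of 12):
  (v4,v1,v0) [+--] → (-0.3283, -1.525, 0.702363)–(-0.3283, -1.525, -1.765)  len=2.4674
  (v2,v4,v0) [-+-] → (-0.3283, 0.606858, -1.765)–(-0.3283, -1.525, -1.765)  len=2.1319
  (v1,v7,v3) [-+-] → (-0.3283, -0.606858, 1.765)–(-0.3283, 1.525, 1.765)  len=2.1319
  (v5,v1,v4) [+-+] → (-0.3283, -1.525, 1.765)–(-0.3283, -1.525, 0.702363)  len=1.0626
  (v5,v7,v1) [++-] → (-0.3283, -0.606858, 1.765)–(-0.3283, -1.525, 1.765)  len=0.9181
  (v3,v7,v2) [-+-] → (-0.3283, 1.525, 1.765)–(-0.3283, 1.525, -0.702363)  len=2.4674
  (v6,v4,v2) [++-] → (-0.3283, 0.606858, -1.765)–(-0.3283, 1.525, -1.765)  len=0.9181
  (v2,v7,v6) [-++] → (-0.3283, 1.525, -0.702363)–(-0.3283, 1.525, -1.765)  len=1.0626

Chained into 1 loop(s):
  loop 1: 8 segments, perimeter = 13.1600
Total perimeter = 13.160


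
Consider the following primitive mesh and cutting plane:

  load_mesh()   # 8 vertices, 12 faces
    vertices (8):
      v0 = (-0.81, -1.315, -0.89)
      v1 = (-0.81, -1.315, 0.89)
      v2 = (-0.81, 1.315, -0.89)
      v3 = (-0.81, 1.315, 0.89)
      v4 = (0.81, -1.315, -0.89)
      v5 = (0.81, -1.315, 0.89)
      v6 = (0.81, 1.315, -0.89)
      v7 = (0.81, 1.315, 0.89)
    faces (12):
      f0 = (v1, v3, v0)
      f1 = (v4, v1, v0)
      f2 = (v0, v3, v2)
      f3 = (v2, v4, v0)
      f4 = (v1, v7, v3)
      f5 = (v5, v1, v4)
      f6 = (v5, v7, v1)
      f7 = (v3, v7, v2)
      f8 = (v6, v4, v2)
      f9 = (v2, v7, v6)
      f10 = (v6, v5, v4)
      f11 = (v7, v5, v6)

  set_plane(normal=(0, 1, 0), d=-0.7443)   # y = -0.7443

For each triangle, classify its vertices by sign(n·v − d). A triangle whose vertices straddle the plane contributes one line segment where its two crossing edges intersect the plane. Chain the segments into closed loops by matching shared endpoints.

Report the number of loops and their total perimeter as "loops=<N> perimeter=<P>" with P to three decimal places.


Straddling triangles (8 of 12):
  (v1,v3,v0) [-+-] → (-0.81, -0.7443, 0.89)–(-0.81, -0.7443, -0.503747)  len=1.3937
  (v0,v3,v2) [-++] → (-0.81, -0.7443, -0.503747)–(-0.81, -0.7443, -0.89)  len=0.3863
  (v2,v4,v0) [+--] → (0.458466, -0.7443, -0.89)–(-0.81, -0.7443, -0.89)  len=1.2685
  (v1,v7,v3) [-++] → (-0.458466, -0.7443, 0.89)–(-0.81, -0.7443, 0.89)  len=0.3515
  (v5,v7,v1) [-+-] → (0.81, -0.7443, 0.89)–(-0.458466, -0.7443, 0.89)  len=1.2685
  (v6,v4,v2) [+-+] → (0.81, -0.7443, -0.89)–(0.458466, -0.7443, -0.89)  len=0.3515
  (v6,v5,v4) [+--] → (0.81, -0.7443, 0.503747)–(0.81, -0.7443, -0.89)  len=1.3937
  (v7,v5,v6) [+-+] → (0.81, -0.7443, 0.89)–(0.81, -0.7443, 0.503747)  len=0.3863

Chained into 1 loop(s):
  loop 1: 8 segments, perimeter = 6.8000
Total perimeter = 6.800

loops=1 perimeter=6.800


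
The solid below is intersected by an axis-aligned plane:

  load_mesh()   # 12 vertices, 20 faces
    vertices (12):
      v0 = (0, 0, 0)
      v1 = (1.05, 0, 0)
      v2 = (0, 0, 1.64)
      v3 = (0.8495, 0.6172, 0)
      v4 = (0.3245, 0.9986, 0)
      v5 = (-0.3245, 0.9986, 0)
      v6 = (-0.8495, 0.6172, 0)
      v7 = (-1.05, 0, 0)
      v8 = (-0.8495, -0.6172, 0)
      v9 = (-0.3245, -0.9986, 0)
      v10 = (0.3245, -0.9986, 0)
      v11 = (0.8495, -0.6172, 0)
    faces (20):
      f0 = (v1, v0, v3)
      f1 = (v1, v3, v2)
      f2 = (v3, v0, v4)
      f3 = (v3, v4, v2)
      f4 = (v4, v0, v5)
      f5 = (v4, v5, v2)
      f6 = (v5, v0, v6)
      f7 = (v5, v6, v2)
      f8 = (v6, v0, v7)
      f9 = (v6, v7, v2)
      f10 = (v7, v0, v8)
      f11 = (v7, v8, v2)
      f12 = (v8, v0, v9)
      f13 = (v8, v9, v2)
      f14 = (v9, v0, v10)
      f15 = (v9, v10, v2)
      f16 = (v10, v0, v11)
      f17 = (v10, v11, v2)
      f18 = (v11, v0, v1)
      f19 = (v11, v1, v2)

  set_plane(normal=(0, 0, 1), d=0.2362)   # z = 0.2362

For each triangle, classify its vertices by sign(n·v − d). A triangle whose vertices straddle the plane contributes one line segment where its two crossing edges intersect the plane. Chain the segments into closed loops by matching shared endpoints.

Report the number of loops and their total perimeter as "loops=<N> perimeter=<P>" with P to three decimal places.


Straddling triangles (10 of 20):
  (v1,v3,v2) [--+] → (0.727151, 0.528308, 0.2362)–(0.898774, 0, 0.2362)  len=0.5555
  (v3,v4,v2) [--+] → (0.277764, 0.854777, 0.2362)–(0.727151, 0.528308, 0.2362)  len=0.5555
  (v4,v5,v2) [--+] → (-0.277764, 0.854777, 0.2362)–(0.277764, 0.854777, 0.2362)  len=0.5555
  (v5,v6,v2) [--+] → (-0.727151, 0.528308, 0.2362)–(-0.277764, 0.854777, 0.2362)  len=0.5555
  (v6,v7,v2) [--+] → (-0.898774, 0, 0.2362)–(-0.727151, 0.528308, 0.2362)  len=0.5555
  (v7,v8,v2) [--+] → (-0.727151, -0.528308, 0.2362)–(-0.898774, 0, 0.2362)  len=0.5555
  (v8,v9,v2) [--+] → (-0.277764, -0.854777, 0.2362)–(-0.727151, -0.528308, 0.2362)  len=0.5555
  (v9,v10,v2) [--+] → (0.277764, -0.854777, 0.2362)–(-0.277764, -0.854777, 0.2362)  len=0.5555
  (v10,v11,v2) [--+] → (0.727151, -0.528308, 0.2362)–(0.277764, -0.854777, 0.2362)  len=0.5555
  (v11,v1,v2) [--+] → (0.898774, 0, 0.2362)–(0.727151, -0.528308, 0.2362)  len=0.5555

Chained into 1 loop(s):
  loop 1: 10 segments, perimeter = 5.5548
Total perimeter = 5.555

loops=1 perimeter=5.555


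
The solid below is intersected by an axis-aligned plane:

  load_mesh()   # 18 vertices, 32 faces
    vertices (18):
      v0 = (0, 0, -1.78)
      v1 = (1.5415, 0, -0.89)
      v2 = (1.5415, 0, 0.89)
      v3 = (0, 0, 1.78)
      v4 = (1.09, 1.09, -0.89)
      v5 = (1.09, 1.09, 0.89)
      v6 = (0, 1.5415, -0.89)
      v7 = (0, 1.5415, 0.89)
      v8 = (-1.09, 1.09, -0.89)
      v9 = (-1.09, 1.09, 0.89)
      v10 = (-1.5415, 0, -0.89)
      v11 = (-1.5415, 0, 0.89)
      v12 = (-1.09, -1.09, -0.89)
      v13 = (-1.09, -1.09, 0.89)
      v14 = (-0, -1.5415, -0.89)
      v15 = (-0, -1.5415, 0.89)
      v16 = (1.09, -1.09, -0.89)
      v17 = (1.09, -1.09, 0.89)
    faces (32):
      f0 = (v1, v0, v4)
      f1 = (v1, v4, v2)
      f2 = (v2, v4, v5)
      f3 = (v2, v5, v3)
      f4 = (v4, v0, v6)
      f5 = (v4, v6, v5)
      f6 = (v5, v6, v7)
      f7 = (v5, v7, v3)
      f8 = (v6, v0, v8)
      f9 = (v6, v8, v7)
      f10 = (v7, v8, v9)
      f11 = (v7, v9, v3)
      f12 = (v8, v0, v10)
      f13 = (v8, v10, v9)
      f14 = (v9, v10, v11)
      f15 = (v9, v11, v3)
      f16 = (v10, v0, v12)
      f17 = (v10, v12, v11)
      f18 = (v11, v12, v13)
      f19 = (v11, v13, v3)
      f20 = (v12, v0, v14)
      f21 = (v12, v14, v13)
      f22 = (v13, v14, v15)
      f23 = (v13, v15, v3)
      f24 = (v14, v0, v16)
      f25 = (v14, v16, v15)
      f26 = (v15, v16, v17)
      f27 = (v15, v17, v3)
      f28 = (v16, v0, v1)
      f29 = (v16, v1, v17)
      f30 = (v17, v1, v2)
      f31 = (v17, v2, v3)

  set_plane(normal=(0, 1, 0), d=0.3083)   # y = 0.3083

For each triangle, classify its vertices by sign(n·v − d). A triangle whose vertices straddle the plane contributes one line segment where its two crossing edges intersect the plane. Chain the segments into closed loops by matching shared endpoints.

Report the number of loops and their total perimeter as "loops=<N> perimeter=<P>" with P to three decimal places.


Straddling triangles (12 of 32):
  (v1,v0,v4) [--+] → (0.3083, 0.3083, -1.52827)–(1.4138, 0.3083, -0.89)  len=1.2765
  (v1,v4,v2) [-+-] → (1.4138, 0.3083, -0.89)–(1.4138, 0.3083, 0.386538)  len=1.2765
  (v2,v4,v5) [-++] → (1.4138, 0.3083, 0.386538)–(1.4138, 0.3083, 0.89)  len=0.5035
  (v2,v5,v3) [-+-] → (1.4138, 0.3083, 0.89)–(0.3083, 0.3083, 1.52827)  len=1.2765
  (v4,v0,v6) [+-+] → (0.3083, 0.3083, -1.52827)–(0, 0.3083, -1.602)  len=0.3170
  (v5,v7,v3) [++-] → (0, 0.3083, 1.602)–(0.3083, 0.3083, 1.52827)  len=0.3170
  (v6,v0,v8) [+-+] → (0, 0.3083, -1.602)–(-0.3083, 0.3083, -1.52827)  len=0.3170
  (v7,v9,v3) [++-] → (-0.3083, 0.3083, 1.52827)–(0, 0.3083, 1.602)  len=0.3170
  (v8,v0,v10) [+--] → (-0.3083, 0.3083, -1.52827)–(-1.4138, 0.3083, -0.89)  len=1.2765
  (v8,v10,v9) [+-+] → (-1.4138, 0.3083, -0.89)–(-1.4138, 0.3083, -0.386538)  len=0.5035
  (v9,v10,v11) [+--] → (-1.4138, 0.3083, -0.386538)–(-1.4138, 0.3083, 0.89)  len=1.2765
  (v9,v11,v3) [+--] → (-1.4138, 0.3083, 0.89)–(-0.3083, 0.3083, 1.52827)  len=1.2765

Chained into 1 loop(s):
  loop 1: 12 segments, perimeter = 9.9341
Total perimeter = 9.934

loops=1 perimeter=9.934


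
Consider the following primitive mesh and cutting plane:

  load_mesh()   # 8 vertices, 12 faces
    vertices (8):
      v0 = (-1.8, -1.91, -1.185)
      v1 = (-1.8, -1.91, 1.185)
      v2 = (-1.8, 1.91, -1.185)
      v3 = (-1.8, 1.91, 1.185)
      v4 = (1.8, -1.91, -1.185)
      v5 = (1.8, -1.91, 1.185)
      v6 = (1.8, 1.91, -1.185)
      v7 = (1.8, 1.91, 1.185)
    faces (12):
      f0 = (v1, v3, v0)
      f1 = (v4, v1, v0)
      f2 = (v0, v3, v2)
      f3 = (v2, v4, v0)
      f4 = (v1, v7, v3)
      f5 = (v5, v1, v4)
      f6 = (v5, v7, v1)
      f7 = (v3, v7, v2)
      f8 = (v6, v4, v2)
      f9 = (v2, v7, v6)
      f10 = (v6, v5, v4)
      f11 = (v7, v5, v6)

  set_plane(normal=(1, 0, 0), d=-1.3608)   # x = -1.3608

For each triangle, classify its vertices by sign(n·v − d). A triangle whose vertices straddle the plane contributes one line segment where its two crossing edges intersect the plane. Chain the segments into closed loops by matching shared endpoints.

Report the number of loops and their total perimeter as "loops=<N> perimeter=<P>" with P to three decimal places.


loops=1 perimeter=12.380

Straddling triangles (8 of 12):
  (v4,v1,v0) [+--] → (-1.3608, -1.91, 0.89586)–(-1.3608, -1.91, -1.185)  len=2.0809
  (v2,v4,v0) [-+-] → (-1.3608, 1.44396, -1.185)–(-1.3608, -1.91, -1.185)  len=3.3540
  (v1,v7,v3) [-+-] → (-1.3608, -1.44396, 1.185)–(-1.3608, 1.91, 1.185)  len=3.3540
  (v5,v1,v4) [+-+] → (-1.3608, -1.91, 1.185)–(-1.3608, -1.91, 0.89586)  len=0.2891
  (v5,v7,v1) [++-] → (-1.3608, -1.44396, 1.185)–(-1.3608, -1.91, 1.185)  len=0.4660
  (v3,v7,v2) [-+-] → (-1.3608, 1.91, 1.185)–(-1.3608, 1.91, -0.89586)  len=2.0809
  (v6,v4,v2) [++-] → (-1.3608, 1.44396, -1.185)–(-1.3608, 1.91, -1.185)  len=0.4660
  (v2,v7,v6) [-++] → (-1.3608, 1.91, -0.89586)–(-1.3608, 1.91, -1.185)  len=0.2891

Chained into 1 loop(s):
  loop 1: 8 segments, perimeter = 12.3800
Total perimeter = 12.380


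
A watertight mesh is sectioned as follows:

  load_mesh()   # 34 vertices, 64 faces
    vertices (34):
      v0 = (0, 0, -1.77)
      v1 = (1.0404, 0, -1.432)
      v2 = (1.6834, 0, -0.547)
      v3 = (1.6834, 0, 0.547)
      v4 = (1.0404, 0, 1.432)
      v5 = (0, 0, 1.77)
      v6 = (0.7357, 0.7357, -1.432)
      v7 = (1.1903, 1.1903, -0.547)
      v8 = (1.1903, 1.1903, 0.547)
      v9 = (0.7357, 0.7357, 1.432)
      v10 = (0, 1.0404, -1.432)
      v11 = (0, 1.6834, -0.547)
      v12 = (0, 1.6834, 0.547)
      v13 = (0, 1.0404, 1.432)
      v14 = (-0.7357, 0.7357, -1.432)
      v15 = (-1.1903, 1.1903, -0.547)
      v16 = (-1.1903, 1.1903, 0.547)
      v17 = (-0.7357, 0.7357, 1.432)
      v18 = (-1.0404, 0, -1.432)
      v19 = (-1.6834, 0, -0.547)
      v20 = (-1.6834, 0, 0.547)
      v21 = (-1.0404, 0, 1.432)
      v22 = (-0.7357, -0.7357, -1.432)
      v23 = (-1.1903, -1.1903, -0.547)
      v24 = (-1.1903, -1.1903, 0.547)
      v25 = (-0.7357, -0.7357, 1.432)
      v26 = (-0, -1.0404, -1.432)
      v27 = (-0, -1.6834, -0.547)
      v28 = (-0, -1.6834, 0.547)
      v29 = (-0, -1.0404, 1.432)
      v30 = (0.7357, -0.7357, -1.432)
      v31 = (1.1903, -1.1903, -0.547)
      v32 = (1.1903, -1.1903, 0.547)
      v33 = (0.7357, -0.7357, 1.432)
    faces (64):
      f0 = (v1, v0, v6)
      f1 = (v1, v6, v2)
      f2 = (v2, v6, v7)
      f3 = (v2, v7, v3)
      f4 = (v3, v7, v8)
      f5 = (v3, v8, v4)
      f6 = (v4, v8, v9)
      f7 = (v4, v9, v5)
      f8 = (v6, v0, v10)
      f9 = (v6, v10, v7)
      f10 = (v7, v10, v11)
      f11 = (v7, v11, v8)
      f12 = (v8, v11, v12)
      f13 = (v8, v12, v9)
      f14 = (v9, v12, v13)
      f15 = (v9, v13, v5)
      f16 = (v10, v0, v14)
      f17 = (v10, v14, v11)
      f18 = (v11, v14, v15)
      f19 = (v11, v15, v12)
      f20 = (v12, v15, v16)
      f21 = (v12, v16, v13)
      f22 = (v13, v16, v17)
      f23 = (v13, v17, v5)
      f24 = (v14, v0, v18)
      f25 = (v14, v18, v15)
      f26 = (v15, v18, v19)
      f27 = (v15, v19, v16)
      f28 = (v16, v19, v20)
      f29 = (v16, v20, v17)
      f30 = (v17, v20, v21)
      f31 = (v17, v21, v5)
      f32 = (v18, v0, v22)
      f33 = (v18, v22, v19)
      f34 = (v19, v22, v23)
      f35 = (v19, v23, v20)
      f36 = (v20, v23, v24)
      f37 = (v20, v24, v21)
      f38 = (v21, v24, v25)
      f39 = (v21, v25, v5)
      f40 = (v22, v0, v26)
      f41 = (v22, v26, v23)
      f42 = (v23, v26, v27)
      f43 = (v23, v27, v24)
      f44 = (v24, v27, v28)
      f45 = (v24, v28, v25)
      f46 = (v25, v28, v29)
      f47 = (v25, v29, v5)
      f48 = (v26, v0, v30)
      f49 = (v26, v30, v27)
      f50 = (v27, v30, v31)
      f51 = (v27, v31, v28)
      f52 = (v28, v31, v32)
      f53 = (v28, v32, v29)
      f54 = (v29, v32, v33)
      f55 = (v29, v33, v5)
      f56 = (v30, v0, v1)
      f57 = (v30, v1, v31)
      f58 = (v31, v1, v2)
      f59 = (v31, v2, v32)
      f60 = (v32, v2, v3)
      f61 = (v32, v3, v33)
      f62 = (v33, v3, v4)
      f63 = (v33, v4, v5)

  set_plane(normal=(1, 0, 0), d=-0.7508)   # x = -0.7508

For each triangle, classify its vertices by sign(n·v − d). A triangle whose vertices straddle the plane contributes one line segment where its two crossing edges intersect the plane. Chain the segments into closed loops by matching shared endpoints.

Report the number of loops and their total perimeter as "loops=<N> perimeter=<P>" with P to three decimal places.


Straddling triangles (20 of 64):
  (v11,v14,v15) [++-] → (-0.7508, 0.7508, -1.4026)–(-0.7508, 1.37237, -0.547)  len=1.0575
  (v11,v15,v12) [+-+] → (-0.7508, 1.37237, -0.547)–(-0.7508, 1.37237, -0.143057)  len=0.4039
  (v12,v15,v16) [+--] → (-0.7508, 1.37237, -0.143057)–(-0.7508, 1.37237, 0.547)  len=0.6901
  (v12,v16,v13) [+-+] → (-0.7508, 1.37237, 0.547)–(-0.7508, 1.13495, 0.873773)  len=0.4039
  (v13,v16,v17) [+-+] → (-0.7508, 1.13495, 0.873773)–(-0.7508, 0.7508, 1.4026)  len=0.6536
  (v14,v0,v18) [++-] → (-0.7508, 0, -1.52608)–(-0.7508, 0.699241, -1.432)  len=0.7055
  (v14,v18,v15) [+--] → (-0.7508, 0.699241, -1.432)–(-0.7508, 0.7508, -1.4026)  len=0.0594
  (v16,v20,v17) [--+] → (-0.7508, 0.723978, 1.4179)–(-0.7508, 0.7508, 1.4026)  len=0.0309
  (v17,v20,v21) [+--] → (-0.7508, 0.723978, 1.4179)–(-0.7508, 0.699241, 1.432)  len=0.0285
  (v17,v21,v5) [+-+] → (-0.7508, 0.699241, 1.432)–(-0.7508, 0, 1.52608)  len=0.7055
  (v18,v0,v22) [-++] → (-0.7508, 0, -1.52608)–(-0.7508, -0.699241, -1.432)  len=0.7055
  (v18,v22,v19) [-+-] → (-0.7508, -0.699241, -1.432)–(-0.7508, -0.723978, -1.4179)  len=0.0285
  (v19,v22,v23) [-+-] → (-0.7508, -0.723978, -1.4179)–(-0.7508, -0.7508, -1.4026)  len=0.0309
  (v21,v24,v25) [--+] → (-0.7508, -0.7508, 1.4026)–(-0.7508, -0.699241, 1.432)  len=0.0594
  (v21,v25,v5) [-++] → (-0.7508, -0.699241, 1.432)–(-0.7508, 0, 1.52608)  len=0.7055
  (v22,v26,v23) [++-] → (-0.7508, -1.13495, -0.873773)–(-0.7508, -0.7508, -1.4026)  len=0.6536
  (v23,v26,v27) [-++] → (-0.7508, -1.13495, -0.873773)–(-0.7508, -1.37237, -0.547)  len=0.4039
  (v23,v27,v24) [-+-] → (-0.7508, -1.37237, -0.547)–(-0.7508, -1.37237, 0.143057)  len=0.6901
  (v24,v27,v28) [-++] → (-0.7508, -1.37237, 0.143057)–(-0.7508, -1.37237, 0.547)  len=0.4039
  (v24,v28,v25) [-++] → (-0.7508, -1.37237, 0.547)–(-0.7508, -0.7508, 1.4026)  len=1.0575

Chained into 1 loop(s):
  loop 1: 20 segments, perimeter = 9.4778
Total perimeter = 9.478

loops=1 perimeter=9.478


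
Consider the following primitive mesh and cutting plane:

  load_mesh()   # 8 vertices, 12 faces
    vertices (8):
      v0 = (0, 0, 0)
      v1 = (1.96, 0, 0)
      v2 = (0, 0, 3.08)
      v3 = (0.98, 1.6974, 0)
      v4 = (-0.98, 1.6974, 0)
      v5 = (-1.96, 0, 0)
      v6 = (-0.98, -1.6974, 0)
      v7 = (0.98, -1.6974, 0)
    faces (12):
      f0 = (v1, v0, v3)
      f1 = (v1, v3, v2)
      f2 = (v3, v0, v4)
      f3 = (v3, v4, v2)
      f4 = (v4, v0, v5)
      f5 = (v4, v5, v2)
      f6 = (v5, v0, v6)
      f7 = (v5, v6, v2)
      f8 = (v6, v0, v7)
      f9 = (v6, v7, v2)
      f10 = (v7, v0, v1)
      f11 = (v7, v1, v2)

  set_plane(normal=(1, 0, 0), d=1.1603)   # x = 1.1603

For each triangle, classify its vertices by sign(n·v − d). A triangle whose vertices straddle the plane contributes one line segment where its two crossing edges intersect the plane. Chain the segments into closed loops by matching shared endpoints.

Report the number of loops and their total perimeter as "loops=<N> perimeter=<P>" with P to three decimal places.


Straddling triangles (4 of 12):
  (v1,v0,v3) [+--] → (1.1603, 0, 0)–(1.1603, 1.38511, 0)  len=1.3851
  (v1,v3,v2) [+--] → (1.1603, 1.38511, 0)–(1.1603, 0, 1.25667)  len=1.8702
  (v7,v0,v1) [--+] → (1.1603, 0, 0)–(1.1603, -1.38511, 0)  len=1.3851
  (v7,v1,v2) [-+-] → (1.1603, -1.38511, 0)–(1.1603, 0, 1.25667)  len=1.8702

Chained into 1 loop(s):
  loop 1: 4 segments, perimeter = 6.5107
Total perimeter = 6.511

loops=1 perimeter=6.511


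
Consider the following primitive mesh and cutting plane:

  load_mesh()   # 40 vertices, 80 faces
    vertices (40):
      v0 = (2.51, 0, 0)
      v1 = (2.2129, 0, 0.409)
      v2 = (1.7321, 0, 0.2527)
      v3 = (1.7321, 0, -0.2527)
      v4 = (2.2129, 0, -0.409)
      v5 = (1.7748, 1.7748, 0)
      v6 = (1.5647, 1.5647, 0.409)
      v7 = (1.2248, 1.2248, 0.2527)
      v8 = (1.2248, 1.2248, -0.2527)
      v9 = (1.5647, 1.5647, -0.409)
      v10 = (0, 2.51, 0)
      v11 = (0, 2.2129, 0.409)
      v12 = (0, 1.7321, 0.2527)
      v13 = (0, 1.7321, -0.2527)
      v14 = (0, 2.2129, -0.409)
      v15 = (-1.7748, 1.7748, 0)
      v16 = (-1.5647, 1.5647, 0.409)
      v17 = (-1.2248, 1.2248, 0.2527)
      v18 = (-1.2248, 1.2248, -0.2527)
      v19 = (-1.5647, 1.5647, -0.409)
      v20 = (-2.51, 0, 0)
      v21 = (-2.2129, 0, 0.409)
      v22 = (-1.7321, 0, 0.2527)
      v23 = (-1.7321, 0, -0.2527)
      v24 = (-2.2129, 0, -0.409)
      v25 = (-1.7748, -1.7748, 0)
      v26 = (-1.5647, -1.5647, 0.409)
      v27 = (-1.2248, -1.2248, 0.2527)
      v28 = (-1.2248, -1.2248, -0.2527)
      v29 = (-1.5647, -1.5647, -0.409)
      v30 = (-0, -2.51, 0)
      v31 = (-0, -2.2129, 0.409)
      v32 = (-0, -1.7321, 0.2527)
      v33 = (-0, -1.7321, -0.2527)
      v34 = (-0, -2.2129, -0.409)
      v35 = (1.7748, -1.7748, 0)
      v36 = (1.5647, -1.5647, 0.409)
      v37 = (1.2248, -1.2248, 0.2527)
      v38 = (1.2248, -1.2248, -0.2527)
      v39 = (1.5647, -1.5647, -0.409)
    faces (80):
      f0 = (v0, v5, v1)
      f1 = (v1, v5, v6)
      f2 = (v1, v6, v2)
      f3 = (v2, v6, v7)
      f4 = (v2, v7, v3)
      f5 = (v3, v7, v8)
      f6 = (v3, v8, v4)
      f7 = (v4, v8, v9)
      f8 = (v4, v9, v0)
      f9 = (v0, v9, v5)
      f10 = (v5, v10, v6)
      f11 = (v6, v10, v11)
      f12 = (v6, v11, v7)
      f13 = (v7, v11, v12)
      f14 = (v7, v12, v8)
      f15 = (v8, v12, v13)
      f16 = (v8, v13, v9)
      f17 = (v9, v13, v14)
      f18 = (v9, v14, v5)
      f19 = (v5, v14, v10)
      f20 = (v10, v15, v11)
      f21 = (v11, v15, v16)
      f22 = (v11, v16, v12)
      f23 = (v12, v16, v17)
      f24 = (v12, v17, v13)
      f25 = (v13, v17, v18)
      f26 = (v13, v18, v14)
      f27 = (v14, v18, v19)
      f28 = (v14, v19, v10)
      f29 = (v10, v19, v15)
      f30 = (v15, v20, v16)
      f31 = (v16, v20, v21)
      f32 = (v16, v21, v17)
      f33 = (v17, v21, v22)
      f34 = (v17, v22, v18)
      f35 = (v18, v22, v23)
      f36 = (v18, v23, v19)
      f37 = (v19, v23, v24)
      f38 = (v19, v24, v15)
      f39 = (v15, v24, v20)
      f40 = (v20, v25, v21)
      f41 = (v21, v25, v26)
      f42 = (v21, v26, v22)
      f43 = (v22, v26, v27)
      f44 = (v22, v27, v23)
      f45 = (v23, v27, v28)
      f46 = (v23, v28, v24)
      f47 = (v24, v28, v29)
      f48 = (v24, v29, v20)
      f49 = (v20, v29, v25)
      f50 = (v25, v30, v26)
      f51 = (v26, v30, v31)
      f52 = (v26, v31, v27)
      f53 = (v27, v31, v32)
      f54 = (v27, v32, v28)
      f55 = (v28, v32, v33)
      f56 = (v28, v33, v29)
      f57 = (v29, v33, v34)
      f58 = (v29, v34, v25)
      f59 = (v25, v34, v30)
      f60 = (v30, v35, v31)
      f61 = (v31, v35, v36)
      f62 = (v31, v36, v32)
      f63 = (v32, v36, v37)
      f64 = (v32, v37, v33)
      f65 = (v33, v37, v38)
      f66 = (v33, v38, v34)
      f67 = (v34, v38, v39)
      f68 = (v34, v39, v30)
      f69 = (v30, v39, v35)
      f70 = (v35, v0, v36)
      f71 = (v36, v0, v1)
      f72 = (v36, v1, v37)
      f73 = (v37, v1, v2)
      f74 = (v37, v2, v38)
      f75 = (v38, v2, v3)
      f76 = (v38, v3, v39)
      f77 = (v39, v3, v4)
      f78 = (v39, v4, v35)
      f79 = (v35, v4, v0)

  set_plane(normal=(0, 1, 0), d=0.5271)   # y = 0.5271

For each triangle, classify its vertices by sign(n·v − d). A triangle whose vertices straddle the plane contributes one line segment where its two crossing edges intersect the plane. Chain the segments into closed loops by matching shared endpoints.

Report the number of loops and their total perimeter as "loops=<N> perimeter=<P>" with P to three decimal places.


Straddling triangles (20 of 80):
  (v0,v5,v1) [-+-] → (2.29165, 0.5271, 0)–(2.08279, 0.5271, 0.287531)  len=0.3554
  (v1,v5,v6) [-++] → (2.08279, 0.5271, 0.287531)–(1.99454, 0.5271, 0.409)  len=0.1501
  (v1,v6,v2) [-+-] → (1.99454, 0.5271, 0.409)–(1.67571, 0.5271, 0.305353)  len=0.3353
  (v2,v6,v7) [-++] → (1.67571, 0.5271, 0.305353)–(1.51378, 0.5271, 0.2527)  len=0.1703
  (v2,v7,v3) [-+-] → (1.51378, 0.5271, 0.2527)–(1.51378, 0.5271, -0.0351981)  len=0.2879
  (v3,v7,v8) [-++] → (1.51378, 0.5271, -0.0351981)–(1.51378, 0.5271, -0.2527)  len=0.2175
  (v3,v8,v4) [-+-] → (1.51378, 0.5271, -0.2527)–(1.78767, 0.5271, -0.341735)  len=0.2880
  (v4,v8,v9) [-++] → (1.78767, 0.5271, -0.341735)–(1.99454, 0.5271, -0.409)  len=0.2175
  (v4,v9,v0) [-+-] → (1.99454, 0.5271, -0.409)–(2.19156, 0.5271, -0.13778)  len=0.3352
  (v0,v9,v5) [-++] → (2.19156, 0.5271, -0.13778)–(2.29165, 0.5271, 0)  len=0.1703
  (v15,v20,v16) [+-+] → (-2.29165, 0.5271, 0)–(-2.19156, 0.5271, 0.13778)  len=0.1703
  (v16,v20,v21) [+--] → (-2.19156, 0.5271, 0.13778)–(-1.99454, 0.5271, 0.409)  len=0.3352
  (v16,v21,v17) [+-+] → (-1.99454, 0.5271, 0.409)–(-1.78767, 0.5271, 0.341735)  len=0.2175
  (v17,v21,v22) [+--] → (-1.78767, 0.5271, 0.341735)–(-1.51378, 0.5271, 0.2527)  len=0.2880
  (v17,v22,v18) [+-+] → (-1.51378, 0.5271, 0.2527)–(-1.51378, 0.5271, 0.0351981)  len=0.2175
  (v18,v22,v23) [+--] → (-1.51378, 0.5271, 0.0351981)–(-1.51378, 0.5271, -0.2527)  len=0.2879
  (v18,v23,v19) [+-+] → (-1.51378, 0.5271, -0.2527)–(-1.67571, 0.5271, -0.305353)  len=0.1703
  (v19,v23,v24) [+--] → (-1.67571, 0.5271, -0.305353)–(-1.99454, 0.5271, -0.409)  len=0.3353
  (v19,v24,v15) [+-+] → (-1.99454, 0.5271, -0.409)–(-2.08279, 0.5271, -0.287531)  len=0.1501
  (v15,v24,v20) [+--] → (-2.08279, 0.5271, -0.287531)–(-2.29165, 0.5271, 0)  len=0.3554

Chained into 2 loop(s):
  loop 1: 10 segments, perimeter = 2.5275
  loop 2: 10 segments, perimeter = 2.5275
Total perimeter = 5.055

loops=2 perimeter=5.055


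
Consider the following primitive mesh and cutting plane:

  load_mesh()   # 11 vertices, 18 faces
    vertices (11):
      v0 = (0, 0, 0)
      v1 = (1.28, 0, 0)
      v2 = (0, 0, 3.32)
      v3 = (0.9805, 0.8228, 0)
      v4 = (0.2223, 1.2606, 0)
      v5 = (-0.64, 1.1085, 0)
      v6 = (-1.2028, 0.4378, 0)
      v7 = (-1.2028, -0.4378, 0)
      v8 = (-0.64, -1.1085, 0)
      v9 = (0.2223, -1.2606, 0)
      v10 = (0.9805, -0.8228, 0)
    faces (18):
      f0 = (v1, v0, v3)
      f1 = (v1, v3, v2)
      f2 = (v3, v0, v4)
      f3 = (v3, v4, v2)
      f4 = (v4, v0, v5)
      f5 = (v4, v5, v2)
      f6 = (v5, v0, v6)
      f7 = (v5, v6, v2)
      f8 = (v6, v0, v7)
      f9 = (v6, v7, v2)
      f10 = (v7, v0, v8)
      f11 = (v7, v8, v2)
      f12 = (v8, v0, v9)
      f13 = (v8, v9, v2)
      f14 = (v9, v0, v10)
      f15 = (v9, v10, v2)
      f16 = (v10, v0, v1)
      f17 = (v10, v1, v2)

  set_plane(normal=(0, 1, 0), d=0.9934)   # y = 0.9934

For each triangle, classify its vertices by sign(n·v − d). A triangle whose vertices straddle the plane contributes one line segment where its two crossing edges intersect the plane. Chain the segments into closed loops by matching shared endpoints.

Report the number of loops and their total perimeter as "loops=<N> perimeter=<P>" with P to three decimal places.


loops=1 perimeter=3.502

Straddling triangles (6 of 18):
  (v3,v0,v4) [--+] → (0.175181, 0.9934, 0)–(0.685048, 0.9934, 0)  len=0.5099
  (v3,v4,v2) [-+-] → (0.685048, 0.9934, 0)–(0.175181, 0.9934, 0.703716)  len=0.8690
  (v4,v0,v5) [+-+] → (0.175181, 0.9934, 0)–(-0.573546, 0.9934, 0)  len=0.7487
  (v4,v5,v2) [++-] → (-0.573546, 0.9934, 0.344729)–(0.175181, 0.9934, 0.703716)  len=0.8303
  (v5,v0,v6) [+--] → (-0.573546, 0.9934, 0)–(-0.736583, 0.9934, 0)  len=0.1630
  (v5,v6,v2) [+--] → (-0.736583, 0.9934, 0)–(-0.573546, 0.9934, 0.344729)  len=0.3813

Chained into 1 loop(s):
  loop 1: 6 segments, perimeter = 3.5023
Total perimeter = 3.502


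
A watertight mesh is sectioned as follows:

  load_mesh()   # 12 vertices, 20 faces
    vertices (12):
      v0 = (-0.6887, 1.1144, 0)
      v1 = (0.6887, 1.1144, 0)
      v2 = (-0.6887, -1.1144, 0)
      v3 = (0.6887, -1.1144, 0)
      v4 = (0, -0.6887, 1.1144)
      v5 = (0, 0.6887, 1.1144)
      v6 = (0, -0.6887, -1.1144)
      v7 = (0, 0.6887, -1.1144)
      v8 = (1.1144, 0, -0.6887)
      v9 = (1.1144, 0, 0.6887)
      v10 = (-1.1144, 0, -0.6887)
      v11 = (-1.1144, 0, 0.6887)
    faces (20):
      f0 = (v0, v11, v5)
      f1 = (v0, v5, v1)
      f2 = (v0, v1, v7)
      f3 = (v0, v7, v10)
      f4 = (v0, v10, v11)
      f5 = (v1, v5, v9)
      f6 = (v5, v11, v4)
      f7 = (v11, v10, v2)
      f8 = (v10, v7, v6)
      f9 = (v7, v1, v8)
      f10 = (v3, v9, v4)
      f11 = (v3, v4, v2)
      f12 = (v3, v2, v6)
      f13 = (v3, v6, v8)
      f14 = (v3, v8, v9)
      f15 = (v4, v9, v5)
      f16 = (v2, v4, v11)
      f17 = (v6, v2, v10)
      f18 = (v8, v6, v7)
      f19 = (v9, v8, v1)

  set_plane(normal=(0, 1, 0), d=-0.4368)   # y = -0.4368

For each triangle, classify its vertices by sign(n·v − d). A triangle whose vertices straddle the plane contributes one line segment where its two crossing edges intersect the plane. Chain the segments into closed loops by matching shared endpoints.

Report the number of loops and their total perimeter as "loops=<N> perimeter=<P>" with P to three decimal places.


loops=1 perimeter=6.475

Straddling triangles (10 of 20):
  (v5,v11,v4) [++-] → (-0.407605, -0.4368, 0.958695)–(0, -0.4368, 1.1144)  len=0.4363
  (v11,v10,v2) [++-] → (-0.947543, -0.4368, -0.418757)–(-0.947543, -0.4368, 0.418757)  len=0.8375
  (v10,v7,v6) [++-] → (0, -0.4368, -1.1144)–(-0.407605, -0.4368, -0.958695)  len=0.4363
  (v3,v9,v4) [-+-] → (0.947543, -0.4368, 0.418757)–(0.407605, -0.4368, 0.958695)  len=0.7636
  (v3,v6,v8) [--+] → (0.407605, -0.4368, -0.958695)–(0.947543, -0.4368, -0.418757)  len=0.7636
  (v3,v8,v9) [-++] → (0.947543, -0.4368, -0.418757)–(0.947543, -0.4368, 0.418757)  len=0.8375
  (v4,v9,v5) [-++] → (0.407605, -0.4368, 0.958695)–(0, -0.4368, 1.1144)  len=0.4363
  (v2,v4,v11) [--+] → (-0.407605, -0.4368, 0.958695)–(-0.947543, -0.4368, 0.418757)  len=0.7636
  (v6,v2,v10) [--+] → (-0.947543, -0.4368, -0.418757)–(-0.407605, -0.4368, -0.958695)  len=0.7636
  (v8,v6,v7) [+-+] → (0.407605, -0.4368, -0.958695)–(0, -0.4368, -1.1144)  len=0.4363

Chained into 1 loop(s):
  loop 1: 10 segments, perimeter = 6.4747
Total perimeter = 6.475
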